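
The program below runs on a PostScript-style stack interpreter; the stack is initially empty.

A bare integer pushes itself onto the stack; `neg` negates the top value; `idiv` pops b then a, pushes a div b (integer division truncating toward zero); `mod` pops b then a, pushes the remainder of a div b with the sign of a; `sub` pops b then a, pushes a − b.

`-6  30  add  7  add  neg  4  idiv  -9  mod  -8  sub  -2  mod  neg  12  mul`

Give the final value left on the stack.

-6    -6
30    -6 30
add   24
7     24 7
add   31
neg   -31
4     -31 4
idiv  -7
-9    -7 -9
mod   -7
-8    -7 -8
sub   1
-2    1 -2
mod   1
neg   -1
12    -1 12
mul   -12

-12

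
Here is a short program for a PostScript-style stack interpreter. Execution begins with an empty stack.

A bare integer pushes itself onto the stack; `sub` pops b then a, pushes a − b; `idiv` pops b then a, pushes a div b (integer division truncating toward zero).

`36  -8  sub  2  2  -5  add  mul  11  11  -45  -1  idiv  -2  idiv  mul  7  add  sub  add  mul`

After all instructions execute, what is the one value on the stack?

36   → 36
-8   → 36 -8
sub  → 44
2    → 44 2
2    → 44 2 2
-5   → 44 2 2 -5
add  → 44 2 -3
mul  → 44 -6
11   → 44 -6 11
11   → 44 -6 11 11
-45  → 44 -6 11 11 -45
-1   → 44 -6 11 11 -45 -1
idiv → 44 -6 11 11 45
-2   → 44 -6 11 11 45 -2
idiv → 44 -6 11 11 -22
mul  → 44 -6 11 -242
7    → 44 -6 11 -242 7
add  → 44 -6 11 -235
sub  → 44 -6 246
add  → 44 240
mul  → 10560

10560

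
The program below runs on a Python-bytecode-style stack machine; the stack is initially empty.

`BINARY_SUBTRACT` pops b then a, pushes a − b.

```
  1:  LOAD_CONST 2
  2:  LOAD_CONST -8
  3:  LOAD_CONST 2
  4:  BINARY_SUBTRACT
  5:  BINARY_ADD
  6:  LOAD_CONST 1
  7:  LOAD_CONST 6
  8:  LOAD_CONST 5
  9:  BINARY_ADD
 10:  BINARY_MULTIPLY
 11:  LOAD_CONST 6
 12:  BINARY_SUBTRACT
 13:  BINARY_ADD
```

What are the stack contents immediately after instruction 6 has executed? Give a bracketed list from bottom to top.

LOAD_CONST 2     [2]
LOAD_CONST -8    [2, -8]
LOAD_CONST 2     [2, -8, 2]
BINARY_SUBTRACT  [2, -10]
BINARY_ADD       [-8]
LOAD_CONST 1     [-8, 1]

[-8, 1]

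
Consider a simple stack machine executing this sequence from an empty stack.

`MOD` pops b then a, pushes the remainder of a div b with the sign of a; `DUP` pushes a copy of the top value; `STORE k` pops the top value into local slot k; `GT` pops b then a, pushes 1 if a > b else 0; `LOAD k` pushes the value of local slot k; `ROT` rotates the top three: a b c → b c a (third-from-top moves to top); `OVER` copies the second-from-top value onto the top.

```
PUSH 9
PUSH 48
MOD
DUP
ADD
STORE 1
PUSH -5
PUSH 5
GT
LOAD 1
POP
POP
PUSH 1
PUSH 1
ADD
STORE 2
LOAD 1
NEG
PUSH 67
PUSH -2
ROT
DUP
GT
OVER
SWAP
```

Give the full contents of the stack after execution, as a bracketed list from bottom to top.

PUSH 9  → 9
PUSH 48 → 9 48
MOD     → 9
DUP     → 9 9
ADD     → 18
STORE 1 → (empty)
PUSH -5 → -5
PUSH 5  → -5 5
GT      → 0
LOAD 1  → 0 18
POP     → 0
POP     → (empty)
PUSH 1  → 1
PUSH 1  → 1 1
ADD     → 2
STORE 2 → (empty)
LOAD 1  → 18
NEG     → -18
PUSH 67 → -18 67
PUSH -2 → -18 67 -2
ROT     → 67 -2 -18
DUP     → 67 -2 -18 -18
GT      → 67 -2 0
OVER    → 67 -2 0 -2
SWAP    → 67 -2 -2 0

[67, -2, -2, 0]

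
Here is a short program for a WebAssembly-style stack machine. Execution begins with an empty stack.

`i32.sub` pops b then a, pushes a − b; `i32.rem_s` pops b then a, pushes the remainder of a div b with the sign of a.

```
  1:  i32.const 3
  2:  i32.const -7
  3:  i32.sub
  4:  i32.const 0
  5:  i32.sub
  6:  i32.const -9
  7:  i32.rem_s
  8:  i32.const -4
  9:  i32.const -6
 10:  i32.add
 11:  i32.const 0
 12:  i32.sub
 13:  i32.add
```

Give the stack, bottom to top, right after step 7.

[1]

i32.const 3  : 3
i32.const -7 : 3 -7
i32.sub      : 10
i32.const 0  : 10 0
i32.sub      : 10
i32.const -9 : 10 -9
i32.rem_s    : 1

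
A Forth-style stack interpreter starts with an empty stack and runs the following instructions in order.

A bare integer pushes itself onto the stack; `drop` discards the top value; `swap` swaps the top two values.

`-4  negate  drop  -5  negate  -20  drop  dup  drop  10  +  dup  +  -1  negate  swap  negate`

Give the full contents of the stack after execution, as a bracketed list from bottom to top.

[1, -30]

-4      [-4]
negate  [4]
drop    []
-5      [-5]
negate  [5]
-20     [5, -20]
drop    [5]
dup     [5, 5]
drop    [5]
10      [5, 10]
+       [15]
dup     [15, 15]
+       [30]
-1      [30, -1]
negate  [30, 1]
swap    [1, 30]
negate  [1, -30]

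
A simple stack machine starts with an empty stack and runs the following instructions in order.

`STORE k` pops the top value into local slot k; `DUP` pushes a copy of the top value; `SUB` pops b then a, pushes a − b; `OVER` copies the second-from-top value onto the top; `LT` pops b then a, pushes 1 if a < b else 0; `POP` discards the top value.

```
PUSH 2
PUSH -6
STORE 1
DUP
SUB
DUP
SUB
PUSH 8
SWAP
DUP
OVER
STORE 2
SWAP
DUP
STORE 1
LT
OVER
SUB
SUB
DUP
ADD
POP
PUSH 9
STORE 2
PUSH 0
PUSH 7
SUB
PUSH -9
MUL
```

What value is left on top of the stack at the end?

PUSH 2  → 2
PUSH -6 → 2 -6
STORE 1 → 2
DUP     → 2 2
SUB     → 0
DUP     → 0 0
SUB     → 0
PUSH 8  → 0 8
SWAP    → 8 0
DUP     → 8 0 0
OVER    → 8 0 0 0
STORE 2 → 8 0 0
SWAP    → 8 0 0
DUP     → 8 0 0 0
STORE 1 → 8 0 0
LT      → 8 0
OVER    → 8 0 8
SUB     → 8 -8
SUB     → 16
DUP     → 16 16
ADD     → 32
POP     → (empty)
PUSH 9  → 9
STORE 2 → (empty)
PUSH 0  → 0
PUSH 7  → 0 7
SUB     → -7
PUSH -9 → -7 -9
MUL     → 63

63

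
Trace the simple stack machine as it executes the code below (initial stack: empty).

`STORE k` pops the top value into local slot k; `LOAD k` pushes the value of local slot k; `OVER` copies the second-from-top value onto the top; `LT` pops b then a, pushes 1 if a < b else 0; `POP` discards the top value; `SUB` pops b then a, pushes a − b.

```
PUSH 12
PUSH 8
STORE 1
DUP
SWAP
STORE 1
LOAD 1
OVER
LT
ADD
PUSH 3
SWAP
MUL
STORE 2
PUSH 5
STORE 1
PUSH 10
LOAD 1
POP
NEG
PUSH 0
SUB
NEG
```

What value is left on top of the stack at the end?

PUSH 12 -> [12]
PUSH 8  -> [12, 8]
STORE 1 -> [12]
DUP     -> [12, 12]
SWAP    -> [12, 12]
STORE 1 -> [12]
LOAD 1  -> [12, 12]
OVER    -> [12, 12, 12]
LT      -> [12, 0]
ADD     -> [12]
PUSH 3  -> [12, 3]
SWAP    -> [3, 12]
MUL     -> [36]
STORE 2 -> []
PUSH 5  -> [5]
STORE 1 -> []
PUSH 10 -> [10]
LOAD 1  -> [10, 5]
POP     -> [10]
NEG     -> [-10]
PUSH 0  -> [-10, 0]
SUB     -> [-10]
NEG     -> [10]

10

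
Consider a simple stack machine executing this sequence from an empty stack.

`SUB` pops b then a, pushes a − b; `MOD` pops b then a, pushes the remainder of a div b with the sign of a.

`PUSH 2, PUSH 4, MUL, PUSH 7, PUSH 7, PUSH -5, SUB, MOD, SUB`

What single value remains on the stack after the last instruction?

1

PUSH 2  : [2]
PUSH 4  : [2, 4]
MUL     : [8]
PUSH 7  : [8, 7]
PUSH 7  : [8, 7, 7]
PUSH -5 : [8, 7, 7, -5]
SUB     : [8, 7, 12]
MOD     : [8, 7]
SUB     : [1]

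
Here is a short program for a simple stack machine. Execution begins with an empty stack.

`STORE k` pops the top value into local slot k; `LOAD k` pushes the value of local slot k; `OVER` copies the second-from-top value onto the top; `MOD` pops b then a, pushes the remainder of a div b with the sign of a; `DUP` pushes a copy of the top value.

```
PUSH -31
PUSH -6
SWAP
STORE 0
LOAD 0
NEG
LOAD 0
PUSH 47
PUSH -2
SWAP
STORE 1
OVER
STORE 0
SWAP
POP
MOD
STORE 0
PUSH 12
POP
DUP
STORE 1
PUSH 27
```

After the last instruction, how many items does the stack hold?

2

PUSH -31 -> [-31]
PUSH -6  -> [-31, -6]
SWAP     -> [-6, -31]
STORE 0  -> [-6]
LOAD 0   -> [-6, -31]
NEG      -> [-6, 31]
LOAD 0   -> [-6, 31, -31]
PUSH 47  -> [-6, 31, -31, 47]
PUSH -2  -> [-6, 31, -31, 47, -2]
SWAP     -> [-6, 31, -31, -2, 47]
STORE 1  -> [-6, 31, -31, -2]
OVER     -> [-6, 31, -31, -2, -31]
STORE 0  -> [-6, 31, -31, -2]
SWAP     -> [-6, 31, -2, -31]
POP      -> [-6, 31, -2]
MOD      -> [-6, 1]
STORE 0  -> [-6]
PUSH 12  -> [-6, 12]
POP      -> [-6]
DUP      -> [-6, -6]
STORE 1  -> [-6]
PUSH 27  -> [-6, 27]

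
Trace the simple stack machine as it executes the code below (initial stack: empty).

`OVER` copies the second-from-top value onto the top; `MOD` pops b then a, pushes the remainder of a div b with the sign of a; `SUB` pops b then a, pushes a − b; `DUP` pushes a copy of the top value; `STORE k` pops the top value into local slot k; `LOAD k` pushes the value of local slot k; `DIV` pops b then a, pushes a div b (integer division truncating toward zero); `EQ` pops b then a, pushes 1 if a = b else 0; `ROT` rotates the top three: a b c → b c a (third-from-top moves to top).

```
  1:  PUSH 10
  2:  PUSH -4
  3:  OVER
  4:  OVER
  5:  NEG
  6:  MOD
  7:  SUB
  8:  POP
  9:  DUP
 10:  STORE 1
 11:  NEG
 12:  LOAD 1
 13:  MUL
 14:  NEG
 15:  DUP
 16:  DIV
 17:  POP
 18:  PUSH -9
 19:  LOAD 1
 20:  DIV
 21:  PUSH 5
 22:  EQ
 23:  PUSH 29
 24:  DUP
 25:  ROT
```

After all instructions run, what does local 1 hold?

10

PUSH 10 -> [10]
PUSH -4 -> [10, -4]
OVER    -> [10, -4, 10]
OVER    -> [10, -4, 10, -4]
NEG     -> [10, -4, 10, 4]
MOD     -> [10, -4, 2]
SUB     -> [10, -6]
POP     -> [10]
DUP     -> [10, 10]
STORE 1 -> [10]
NEG     -> [-10]
LOAD 1  -> [-10, 10]
MUL     -> [-100]
NEG     -> [100]
DUP     -> [100, 100]
DIV     -> [1]
POP     -> []
PUSH -9 -> [-9]
LOAD 1  -> [-9, 10]
DIV     -> [0]
PUSH 5  -> [0, 5]
EQ      -> [0]
PUSH 29 -> [0, 29]
DUP     -> [0, 29, 29]
ROT     -> [29, 29, 0]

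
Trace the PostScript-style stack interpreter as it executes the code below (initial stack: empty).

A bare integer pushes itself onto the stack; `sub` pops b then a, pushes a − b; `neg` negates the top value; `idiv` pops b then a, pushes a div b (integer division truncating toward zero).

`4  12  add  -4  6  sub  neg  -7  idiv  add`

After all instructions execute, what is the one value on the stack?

4     [4]
12    [4, 12]
add   [16]
-4    [16, -4]
6     [16, -4, 6]
sub   [16, -10]
neg   [16, 10]
-7    [16, 10, -7]
idiv  [16, -1]
add   [15]

15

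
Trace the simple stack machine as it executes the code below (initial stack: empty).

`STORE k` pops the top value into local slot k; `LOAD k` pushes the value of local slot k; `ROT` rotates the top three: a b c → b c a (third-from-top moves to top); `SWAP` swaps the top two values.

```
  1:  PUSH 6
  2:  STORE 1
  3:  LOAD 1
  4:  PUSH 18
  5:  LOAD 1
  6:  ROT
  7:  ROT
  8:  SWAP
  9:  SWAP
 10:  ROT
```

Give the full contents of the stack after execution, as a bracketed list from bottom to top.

PUSH 6  : 6
STORE 1 : (empty)
LOAD 1  : 6
PUSH 18 : 6 18
LOAD 1  : 6 18 6
ROT     : 18 6 6
ROT     : 6 6 18
SWAP    : 6 18 6
SWAP    : 6 6 18
ROT     : 6 18 6

[6, 18, 6]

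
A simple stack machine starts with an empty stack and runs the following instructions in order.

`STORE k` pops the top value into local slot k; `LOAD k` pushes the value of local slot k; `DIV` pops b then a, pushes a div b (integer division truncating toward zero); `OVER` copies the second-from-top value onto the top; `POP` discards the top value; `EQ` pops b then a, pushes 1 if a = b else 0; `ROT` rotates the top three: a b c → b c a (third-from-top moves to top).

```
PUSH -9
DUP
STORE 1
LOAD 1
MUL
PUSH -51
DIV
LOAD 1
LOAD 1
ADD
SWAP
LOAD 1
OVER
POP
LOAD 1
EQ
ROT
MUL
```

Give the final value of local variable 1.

-9

PUSH -9  : -9
DUP      : -9 -9
STORE 1  : -9
LOAD 1   : -9 -9
MUL      : 81
PUSH -51 : 81 -51
DIV      : -1
LOAD 1   : -1 -9
LOAD 1   : -1 -9 -9
ADD      : -1 -18
SWAP     : -18 -1
LOAD 1   : -18 -1 -9
OVER     : -18 -1 -9 -1
POP      : -18 -1 -9
LOAD 1   : -18 -1 -9 -9
EQ       : -18 -1 1
ROT      : -1 1 -18
MUL      : -1 -18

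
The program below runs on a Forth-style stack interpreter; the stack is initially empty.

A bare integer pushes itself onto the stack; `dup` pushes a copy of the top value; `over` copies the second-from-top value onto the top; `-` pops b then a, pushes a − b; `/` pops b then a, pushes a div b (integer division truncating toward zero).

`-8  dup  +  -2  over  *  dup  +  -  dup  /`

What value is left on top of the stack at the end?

-8   → -8
dup  → -8 -8
+    → -16
-2   → -16 -2
over → -16 -2 -16
*    → -16 32
dup  → -16 32 32
+    → -16 64
-    → -80
dup  → -80 -80
/    → 1

1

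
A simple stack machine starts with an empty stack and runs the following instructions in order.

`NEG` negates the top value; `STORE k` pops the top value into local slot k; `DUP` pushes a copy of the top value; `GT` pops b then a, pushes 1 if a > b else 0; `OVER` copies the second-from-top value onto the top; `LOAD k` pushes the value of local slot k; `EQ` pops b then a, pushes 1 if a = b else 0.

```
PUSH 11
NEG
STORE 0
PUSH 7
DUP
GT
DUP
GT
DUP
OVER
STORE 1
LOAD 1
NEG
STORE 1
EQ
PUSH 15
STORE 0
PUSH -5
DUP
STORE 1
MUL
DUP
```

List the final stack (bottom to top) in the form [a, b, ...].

PUSH 11  [11]
NEG      [-11]
STORE 0  []
PUSH 7   [7]
DUP      [7, 7]
GT       [0]
DUP      [0, 0]
GT       [0]
DUP      [0, 0]
OVER     [0, 0, 0]
STORE 1  [0, 0]
LOAD 1   [0, 0, 0]
NEG      [0, 0, 0]
STORE 1  [0, 0]
EQ       [1]
PUSH 15  [1, 15]
STORE 0  [1]
PUSH -5  [1, -5]
DUP      [1, -5, -5]
STORE 1  [1, -5]
MUL      [-5]
DUP      [-5, -5]

[-5, -5]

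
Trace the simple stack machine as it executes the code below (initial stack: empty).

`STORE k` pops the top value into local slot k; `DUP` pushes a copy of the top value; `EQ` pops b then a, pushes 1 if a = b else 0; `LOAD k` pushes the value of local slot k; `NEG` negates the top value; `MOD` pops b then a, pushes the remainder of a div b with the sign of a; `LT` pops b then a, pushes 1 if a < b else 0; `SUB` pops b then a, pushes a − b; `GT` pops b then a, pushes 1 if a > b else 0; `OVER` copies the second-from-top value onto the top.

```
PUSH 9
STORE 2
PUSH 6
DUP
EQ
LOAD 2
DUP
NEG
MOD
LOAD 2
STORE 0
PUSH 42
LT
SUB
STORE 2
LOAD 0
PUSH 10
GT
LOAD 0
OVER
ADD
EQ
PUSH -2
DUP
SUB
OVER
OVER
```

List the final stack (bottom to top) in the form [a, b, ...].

[0, 0, 0, 0]

PUSH 9   [9]
STORE 2  []
PUSH 6   [6]
DUP      [6, 6]
EQ       [1]
LOAD 2   [1, 9]
DUP      [1, 9, 9]
NEG      [1, 9, -9]
MOD      [1, 0]
LOAD 2   [1, 0, 9]
STORE 0  [1, 0]
PUSH 42  [1, 0, 42]
LT       [1, 1]
SUB      [0]
STORE 2  []
LOAD 0   [9]
PUSH 10  [9, 10]
GT       [0]
LOAD 0   [0, 9]
OVER     [0, 9, 0]
ADD      [0, 9]
EQ       [0]
PUSH -2  [0, -2]
DUP      [0, -2, -2]
SUB      [0, 0]
OVER     [0, 0, 0]
OVER     [0, 0, 0, 0]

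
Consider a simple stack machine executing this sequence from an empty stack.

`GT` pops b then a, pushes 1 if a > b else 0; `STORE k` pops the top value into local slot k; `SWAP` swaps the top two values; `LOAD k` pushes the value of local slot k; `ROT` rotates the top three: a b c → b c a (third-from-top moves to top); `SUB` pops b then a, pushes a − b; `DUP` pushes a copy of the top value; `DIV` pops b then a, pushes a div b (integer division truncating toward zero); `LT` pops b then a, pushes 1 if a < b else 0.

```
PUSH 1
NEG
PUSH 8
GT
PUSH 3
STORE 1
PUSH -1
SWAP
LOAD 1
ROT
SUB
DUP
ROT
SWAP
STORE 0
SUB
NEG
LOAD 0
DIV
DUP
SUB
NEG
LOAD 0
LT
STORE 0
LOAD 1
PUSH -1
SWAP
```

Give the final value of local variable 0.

PUSH 1  -> [1]
NEG     -> [-1]
PUSH 8  -> [-1, 8]
GT      -> [0]
PUSH 3  -> [0, 3]
STORE 1 -> [0]
PUSH -1 -> [0, -1]
SWAP    -> [-1, 0]
LOAD 1  -> [-1, 0, 3]
ROT     -> [0, 3, -1]
SUB     -> [0, 4]
DUP     -> [0, 4, 4]
ROT     -> [4, 4, 0]
SWAP    -> [4, 0, 4]
STORE 0 -> [4, 0]
SUB     -> [4]
NEG     -> [-4]
LOAD 0  -> [-4, 4]
DIV     -> [-1]
DUP     -> [-1, -1]
SUB     -> [0]
NEG     -> [0]
LOAD 0  -> [0, 4]
LT      -> [1]
STORE 0 -> []
LOAD 1  -> [3]
PUSH -1 -> [3, -1]
SWAP    -> [-1, 3]

1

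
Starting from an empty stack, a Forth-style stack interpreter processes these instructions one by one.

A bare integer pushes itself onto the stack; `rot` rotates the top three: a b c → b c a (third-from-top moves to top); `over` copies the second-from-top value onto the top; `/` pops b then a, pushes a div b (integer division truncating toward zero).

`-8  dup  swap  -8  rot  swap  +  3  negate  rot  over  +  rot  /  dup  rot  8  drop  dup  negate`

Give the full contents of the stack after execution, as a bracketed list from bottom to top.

-8     -> -8
dup    -> -8 -8
swap   -> -8 -8
-8     -> -8 -8 -8
rot    -> -8 -8 -8
swap   -> -8 -8 -8
+      -> -8 -16
3      -> -8 -16 3
negate -> -8 -16 -3
rot    -> -16 -3 -8
over   -> -16 -3 -8 -3
+      -> -16 -3 -11
rot    -> -3 -11 -16
/      -> -3 0
dup    -> -3 0 0
rot    -> 0 0 -3
8      -> 0 0 -3 8
drop   -> 0 0 -3
dup    -> 0 0 -3 -3
negate -> 0 0 -3 3

[0, 0, -3, 3]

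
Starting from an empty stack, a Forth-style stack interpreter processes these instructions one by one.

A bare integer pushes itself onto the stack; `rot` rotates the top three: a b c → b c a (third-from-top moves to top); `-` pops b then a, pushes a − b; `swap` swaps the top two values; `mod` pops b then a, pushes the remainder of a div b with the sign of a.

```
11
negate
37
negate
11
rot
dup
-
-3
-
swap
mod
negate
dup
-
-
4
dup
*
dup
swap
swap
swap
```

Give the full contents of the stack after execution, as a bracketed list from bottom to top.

11      [11]
negate  [-11]
37      [-11, 37]
negate  [-11, -37]
11      [-11, -37, 11]
rot     [-37, 11, -11]
dup     [-37, 11, -11, -11]
-       [-37, 11, 0]
-3      [-37, 11, 0, -3]
-       [-37, 11, 3]
swap    [-37, 3, 11]
mod     [-37, 3]
negate  [-37, -3]
dup     [-37, -3, -3]
-       [-37, 0]
-       [-37]
4       [-37, 4]
dup     [-37, 4, 4]
*       [-37, 16]
dup     [-37, 16, 16]
swap    [-37, 16, 16]
swap    [-37, 16, 16]
swap    [-37, 16, 16]

[-37, 16, 16]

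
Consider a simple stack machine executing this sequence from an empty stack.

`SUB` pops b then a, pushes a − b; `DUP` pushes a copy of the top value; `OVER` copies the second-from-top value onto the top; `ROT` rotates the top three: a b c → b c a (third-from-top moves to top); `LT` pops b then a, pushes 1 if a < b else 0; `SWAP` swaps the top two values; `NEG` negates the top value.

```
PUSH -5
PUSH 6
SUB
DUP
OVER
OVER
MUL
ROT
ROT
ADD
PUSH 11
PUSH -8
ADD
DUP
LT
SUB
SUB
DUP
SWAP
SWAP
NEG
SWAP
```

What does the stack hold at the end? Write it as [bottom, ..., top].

PUSH -5 → -5
PUSH 6  → -5 6
SUB     → -11
DUP     → -11 -11
OVER    → -11 -11 -11
OVER    → -11 -11 -11 -11
MUL     → -11 -11 121
ROT     → -11 121 -11
ROT     → 121 -11 -11
ADD     → 121 -22
PUSH 11 → 121 -22 11
PUSH -8 → 121 -22 11 -8
ADD     → 121 -22 3
DUP     → 121 -22 3 3
LT      → 121 -22 0
SUB     → 121 -22
SUB     → 143
DUP     → 143 143
SWAP    → 143 143
SWAP    → 143 143
NEG     → 143 -143
SWAP    → -143 143

[-143, 143]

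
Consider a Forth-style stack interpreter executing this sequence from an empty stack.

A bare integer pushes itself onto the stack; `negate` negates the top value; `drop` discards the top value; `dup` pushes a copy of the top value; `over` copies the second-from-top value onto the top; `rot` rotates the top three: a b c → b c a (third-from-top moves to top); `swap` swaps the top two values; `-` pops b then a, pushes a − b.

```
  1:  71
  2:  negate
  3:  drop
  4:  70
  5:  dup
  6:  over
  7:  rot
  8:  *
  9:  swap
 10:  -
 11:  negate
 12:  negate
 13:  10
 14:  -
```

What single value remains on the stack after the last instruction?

4820

71      71
negate  -71
drop    (empty)
70      70
dup     70 70
over    70 70 70
rot     70 70 70
*       70 4900
swap    4900 70
-       4830
negate  -4830
negate  4830
10      4830 10
-       4820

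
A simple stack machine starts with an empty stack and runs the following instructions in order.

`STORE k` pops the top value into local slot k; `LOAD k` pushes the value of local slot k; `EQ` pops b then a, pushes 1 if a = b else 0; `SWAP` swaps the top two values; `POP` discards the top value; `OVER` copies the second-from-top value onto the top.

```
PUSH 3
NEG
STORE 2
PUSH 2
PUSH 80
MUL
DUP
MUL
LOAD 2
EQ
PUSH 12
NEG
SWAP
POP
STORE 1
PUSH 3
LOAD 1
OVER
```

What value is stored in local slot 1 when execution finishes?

PUSH 3   3
NEG      -3
STORE 2  (empty)
PUSH 2   2
PUSH 80  2 80
MUL      160
DUP      160 160
MUL      25600
LOAD 2   25600 -3
EQ       0
PUSH 12  0 12
NEG      0 -12
SWAP     -12 0
POP      -12
STORE 1  (empty)
PUSH 3   3
LOAD 1   3 -12
OVER     3 -12 3

-12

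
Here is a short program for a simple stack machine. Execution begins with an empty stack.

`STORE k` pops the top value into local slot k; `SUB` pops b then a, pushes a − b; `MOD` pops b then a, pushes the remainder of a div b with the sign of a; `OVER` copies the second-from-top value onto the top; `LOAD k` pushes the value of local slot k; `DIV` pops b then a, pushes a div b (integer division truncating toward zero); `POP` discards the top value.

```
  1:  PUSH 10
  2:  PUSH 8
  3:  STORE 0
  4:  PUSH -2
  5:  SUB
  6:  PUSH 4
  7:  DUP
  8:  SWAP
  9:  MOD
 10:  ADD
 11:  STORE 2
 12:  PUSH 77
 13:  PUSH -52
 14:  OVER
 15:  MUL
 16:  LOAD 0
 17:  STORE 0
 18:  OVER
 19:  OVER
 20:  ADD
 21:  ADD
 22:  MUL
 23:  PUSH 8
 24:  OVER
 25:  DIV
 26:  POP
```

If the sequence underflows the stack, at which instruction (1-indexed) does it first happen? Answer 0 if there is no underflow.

0

PUSH 10  → [10]
PUSH 8   → [10, 8]
STORE 0  → [10]
PUSH -2  → [10, -2]
SUB      → [12]
PUSH 4   → [12, 4]
DUP      → [12, 4, 4]
SWAP     → [12, 4, 4]
MOD      → [12, 0]
ADD      → [12]
STORE 2  → []
PUSH 77  → [77]
PUSH -52 → [77, -52]
OVER     → [77, -52, 77]
MUL      → [77, -4004]
LOAD 0   → [77, -4004, 8]
STORE 0  → [77, -4004]
OVER     → [77, -4004, 77]
OVER     → [77, -4004, 77, -4004]
ADD      → [77, -4004, -3927]
ADD      → [77, -7931]
MUL      → [-610687]
PUSH 8   → [-610687, 8]
OVER     → [-610687, 8, -610687]
DIV      → [-610687, 0]
POP      → [-610687]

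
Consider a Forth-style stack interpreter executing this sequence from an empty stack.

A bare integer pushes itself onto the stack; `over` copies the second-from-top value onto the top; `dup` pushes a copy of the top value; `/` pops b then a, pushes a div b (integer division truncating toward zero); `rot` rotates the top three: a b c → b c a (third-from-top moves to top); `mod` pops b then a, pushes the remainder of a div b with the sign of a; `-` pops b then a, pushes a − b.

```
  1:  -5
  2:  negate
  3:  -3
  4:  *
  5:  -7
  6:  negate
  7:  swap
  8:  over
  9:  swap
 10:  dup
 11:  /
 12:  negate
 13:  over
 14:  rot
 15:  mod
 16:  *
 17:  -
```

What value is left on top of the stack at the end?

-5     -> [-5]
negate -> [5]
-3     -> [5, -3]
*      -> [-15]
-7     -> [-15, -7]
negate -> [-15, 7]
swap   -> [7, -15]
over   -> [7, -15, 7]
swap   -> [7, 7, -15]
dup    -> [7, 7, -15, -15]
/      -> [7, 7, 1]
negate -> [7, 7, -1]
over   -> [7, 7, -1, 7]
rot    -> [7, -1, 7, 7]
mod    -> [7, -1, 0]
*      -> [7, 0]
-      -> [7]

7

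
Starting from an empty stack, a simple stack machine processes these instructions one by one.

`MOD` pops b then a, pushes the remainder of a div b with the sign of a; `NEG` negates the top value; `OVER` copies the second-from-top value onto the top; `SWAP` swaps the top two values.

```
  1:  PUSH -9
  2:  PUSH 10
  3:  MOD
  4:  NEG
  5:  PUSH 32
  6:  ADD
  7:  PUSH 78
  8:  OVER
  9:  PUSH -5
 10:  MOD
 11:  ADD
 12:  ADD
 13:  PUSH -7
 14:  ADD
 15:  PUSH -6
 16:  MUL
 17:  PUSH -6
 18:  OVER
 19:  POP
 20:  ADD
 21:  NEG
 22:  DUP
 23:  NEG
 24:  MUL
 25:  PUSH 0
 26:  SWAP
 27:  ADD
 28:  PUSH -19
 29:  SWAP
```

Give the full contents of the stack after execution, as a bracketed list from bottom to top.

PUSH -9  -> -9
PUSH 10  -> -9 10
MOD      -> -9
NEG      -> 9
PUSH 32  -> 9 32
ADD      -> 41
PUSH 78  -> 41 78
OVER     -> 41 78 41
PUSH -5  -> 41 78 41 -5
MOD      -> 41 78 1
ADD      -> 41 79
ADD      -> 120
PUSH -7  -> 120 -7
ADD      -> 113
PUSH -6  -> 113 -6
MUL      -> -678
PUSH -6  -> -678 -6
OVER     -> -678 -6 -678
POP      -> -678 -6
ADD      -> -684
NEG      -> 684
DUP      -> 684 684
NEG      -> 684 -684
MUL      -> -467856
PUSH 0   -> -467856 0
SWAP     -> 0 -467856
ADD      -> -467856
PUSH -19 -> -467856 -19
SWAP     -> -19 -467856

[-19, -467856]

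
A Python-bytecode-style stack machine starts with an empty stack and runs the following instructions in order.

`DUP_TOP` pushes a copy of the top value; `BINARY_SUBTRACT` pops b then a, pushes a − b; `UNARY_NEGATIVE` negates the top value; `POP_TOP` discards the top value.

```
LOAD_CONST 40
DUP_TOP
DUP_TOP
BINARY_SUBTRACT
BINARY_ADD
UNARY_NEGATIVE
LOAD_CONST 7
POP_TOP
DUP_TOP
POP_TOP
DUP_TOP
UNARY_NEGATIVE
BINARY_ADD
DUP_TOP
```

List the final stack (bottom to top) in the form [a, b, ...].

[0, 0]

LOAD_CONST 40   → 40
DUP_TOP         → 40 40
DUP_TOP         → 40 40 40
BINARY_SUBTRACT → 40 0
BINARY_ADD      → 40
UNARY_NEGATIVE  → -40
LOAD_CONST 7    → -40 7
POP_TOP         → -40
DUP_TOP         → -40 -40
POP_TOP         → -40
DUP_TOP         → -40 -40
UNARY_NEGATIVE  → -40 40
BINARY_ADD      → 0
DUP_TOP         → 0 0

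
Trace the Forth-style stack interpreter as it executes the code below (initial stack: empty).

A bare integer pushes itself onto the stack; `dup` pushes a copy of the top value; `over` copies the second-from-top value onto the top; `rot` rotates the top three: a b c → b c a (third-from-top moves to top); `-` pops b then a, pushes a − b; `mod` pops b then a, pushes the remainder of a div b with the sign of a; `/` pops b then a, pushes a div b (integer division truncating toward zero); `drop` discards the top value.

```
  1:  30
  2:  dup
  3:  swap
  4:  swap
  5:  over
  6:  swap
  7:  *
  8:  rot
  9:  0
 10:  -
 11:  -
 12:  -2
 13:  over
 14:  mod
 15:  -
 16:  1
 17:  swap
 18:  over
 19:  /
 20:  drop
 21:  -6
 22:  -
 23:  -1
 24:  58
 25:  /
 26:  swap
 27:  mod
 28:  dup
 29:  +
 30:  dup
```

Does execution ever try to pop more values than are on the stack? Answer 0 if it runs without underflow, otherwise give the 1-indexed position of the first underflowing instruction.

30   -> [30]
dup  -> [30, 30]
swap -> [30, 30]
swap -> [30, 30]
over -> [30, 30, 30]
swap -> [30, 30, 30]
*    -> [30, 900]
rot  — needs 3 operands, stack has 2 → underflow

8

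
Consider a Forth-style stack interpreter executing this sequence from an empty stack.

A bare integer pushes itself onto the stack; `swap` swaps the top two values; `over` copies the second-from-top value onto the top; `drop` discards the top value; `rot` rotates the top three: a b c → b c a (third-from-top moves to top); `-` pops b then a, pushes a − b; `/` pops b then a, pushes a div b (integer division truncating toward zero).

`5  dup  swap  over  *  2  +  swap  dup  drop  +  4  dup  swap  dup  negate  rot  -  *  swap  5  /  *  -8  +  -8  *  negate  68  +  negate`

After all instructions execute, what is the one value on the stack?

5      -> [5]
dup    -> [5, 5]
swap   -> [5, 5]
over   -> [5, 5, 5]
*      -> [5, 25]
2      -> [5, 25, 2]
+      -> [5, 27]
swap   -> [27, 5]
dup    -> [27, 5, 5]
drop   -> [27, 5]
+      -> [32]
4      -> [32, 4]
dup    -> [32, 4, 4]
swap   -> [32, 4, 4]
dup    -> [32, 4, 4, 4]
negate -> [32, 4, 4, -4]
rot    -> [32, 4, -4, 4]
-      -> [32, 4, -8]
*      -> [32, -32]
swap   -> [-32, 32]
5      -> [-32, 32, 5]
/      -> [-32, 6]
*      -> [-192]
-8     -> [-192, -8]
+      -> [-200]
-8     -> [-200, -8]
*      -> [1600]
negate -> [-1600]
68     -> [-1600, 68]
+      -> [-1532]
negate -> [1532]

1532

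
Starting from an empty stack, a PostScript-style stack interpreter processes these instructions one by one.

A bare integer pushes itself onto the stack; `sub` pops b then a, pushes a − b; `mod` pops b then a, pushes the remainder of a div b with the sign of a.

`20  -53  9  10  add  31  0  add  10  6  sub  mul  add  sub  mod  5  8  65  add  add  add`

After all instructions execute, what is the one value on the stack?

98

20  : 20
-53 : 20 -53
9   : 20 -53 9
10  : 20 -53 9 10
add : 20 -53 19
31  : 20 -53 19 31
0   : 20 -53 19 31 0
add : 20 -53 19 31
10  : 20 -53 19 31 10
6   : 20 -53 19 31 10 6
sub : 20 -53 19 31 4
mul : 20 -53 19 124
add : 20 -53 143
sub : 20 -196
mod : 20
5   : 20 5
8   : 20 5 8
65  : 20 5 8 65
add : 20 5 73
add : 20 78
add : 98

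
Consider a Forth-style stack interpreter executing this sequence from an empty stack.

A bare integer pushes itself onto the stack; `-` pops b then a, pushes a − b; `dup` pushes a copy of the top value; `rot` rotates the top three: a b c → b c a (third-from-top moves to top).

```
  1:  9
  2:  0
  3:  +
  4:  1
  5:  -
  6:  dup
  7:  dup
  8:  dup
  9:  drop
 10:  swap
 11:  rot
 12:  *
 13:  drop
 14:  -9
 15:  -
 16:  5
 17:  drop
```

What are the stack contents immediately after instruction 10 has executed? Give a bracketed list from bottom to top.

[8, 8, 8]

9     [9]
0     [9, 0]
+     [9]
1     [9, 1]
-     [8]
dup   [8, 8]
dup   [8, 8, 8]
dup   [8, 8, 8, 8]
drop  [8, 8, 8]
swap  [8, 8, 8]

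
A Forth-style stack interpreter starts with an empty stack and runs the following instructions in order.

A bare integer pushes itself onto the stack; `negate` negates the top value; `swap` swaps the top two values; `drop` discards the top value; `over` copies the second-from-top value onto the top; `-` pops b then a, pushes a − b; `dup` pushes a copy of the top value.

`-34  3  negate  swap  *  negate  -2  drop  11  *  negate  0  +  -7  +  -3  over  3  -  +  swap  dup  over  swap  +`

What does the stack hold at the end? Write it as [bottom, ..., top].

[1109, 1115, 2230]

-34     -34
3       -34 3
negate  -34 -3
swap    -3 -34
*       102
negate  -102
-2      -102 -2
drop    -102
11      -102 11
*       -1122
negate  1122
0       1122 0
+       1122
-7      1122 -7
+       1115
-3      1115 -3
over    1115 -3 1115
3       1115 -3 1115 3
-       1115 -3 1112
+       1115 1109
swap    1109 1115
dup     1109 1115 1115
over    1109 1115 1115 1115
swap    1109 1115 1115 1115
+       1109 1115 2230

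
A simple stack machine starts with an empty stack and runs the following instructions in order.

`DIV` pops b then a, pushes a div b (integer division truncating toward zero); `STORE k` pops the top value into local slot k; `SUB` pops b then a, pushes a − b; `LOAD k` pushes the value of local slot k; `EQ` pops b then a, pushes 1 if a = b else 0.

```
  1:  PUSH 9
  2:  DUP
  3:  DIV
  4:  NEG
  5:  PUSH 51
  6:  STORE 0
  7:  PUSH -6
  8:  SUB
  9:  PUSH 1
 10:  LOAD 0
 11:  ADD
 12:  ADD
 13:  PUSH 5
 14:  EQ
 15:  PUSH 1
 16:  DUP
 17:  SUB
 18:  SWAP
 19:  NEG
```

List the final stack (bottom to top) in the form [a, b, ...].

[0, 0]

PUSH 9  : [9]
DUP     : [9, 9]
DIV     : [1]
NEG     : [-1]
PUSH 51 : [-1, 51]
STORE 0 : [-1]
PUSH -6 : [-1, -6]
SUB     : [5]
PUSH 1  : [5, 1]
LOAD 0  : [5, 1, 51]
ADD     : [5, 52]
ADD     : [57]
PUSH 5  : [57, 5]
EQ      : [0]
PUSH 1  : [0, 1]
DUP     : [0, 1, 1]
SUB     : [0, 0]
SWAP    : [0, 0]
NEG     : [0, 0]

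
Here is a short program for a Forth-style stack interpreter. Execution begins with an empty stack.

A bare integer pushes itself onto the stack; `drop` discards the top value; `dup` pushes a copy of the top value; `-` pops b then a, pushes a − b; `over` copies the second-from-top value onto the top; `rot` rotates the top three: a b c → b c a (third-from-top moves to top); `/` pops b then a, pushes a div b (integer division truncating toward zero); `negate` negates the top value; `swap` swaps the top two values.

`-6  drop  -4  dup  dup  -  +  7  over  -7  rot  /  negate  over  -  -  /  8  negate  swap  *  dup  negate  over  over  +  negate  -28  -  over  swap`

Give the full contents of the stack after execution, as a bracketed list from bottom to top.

-6     → -6
drop   → (empty)
-4     → -4
dup    → -4 -4
dup    → -4 -4 -4
-      → -4 0
+      → -4
7      → -4 7
over   → -4 7 -4
-7     → -4 7 -4 -7
rot    → -4 -4 -7 7
/      → -4 -4 -1
negate → -4 -4 1
over   → -4 -4 1 -4
-      → -4 -4 5
-      → -4 -9
/      → 0
8      → 0 8
negate → 0 -8
swap   → -8 0
*      → 0
dup    → 0 0
negate → 0 0
over   → 0 0 0
over   → 0 0 0 0
+      → 0 0 0
negate → 0 0 0
-28    → 0 0 0 -28
-      → 0 0 28
over   → 0 0 28 0
swap   → 0 0 0 28

[0, 0, 0, 28]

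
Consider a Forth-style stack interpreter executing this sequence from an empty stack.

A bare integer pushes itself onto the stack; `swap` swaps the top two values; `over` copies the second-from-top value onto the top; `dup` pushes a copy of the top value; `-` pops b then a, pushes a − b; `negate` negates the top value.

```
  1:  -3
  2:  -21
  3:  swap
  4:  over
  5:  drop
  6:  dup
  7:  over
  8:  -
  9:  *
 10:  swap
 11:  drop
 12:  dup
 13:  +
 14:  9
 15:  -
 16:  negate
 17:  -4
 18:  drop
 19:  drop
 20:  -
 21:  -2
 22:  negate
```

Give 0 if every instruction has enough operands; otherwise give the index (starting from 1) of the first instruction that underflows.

20

-3      [-3]
-21     [-3, -21]
swap    [-21, -3]
over    [-21, -3, -21]
drop    [-21, -3]
dup     [-21, -3, -3]
over    [-21, -3, -3, -3]
-       [-21, -3, 0]
*       [-21, 0]
swap    [0, -21]
drop    [0]
dup     [0, 0]
+       [0]
9       [0, 9]
-       [-9]
negate  [9]
-4      [9, -4]
drop    [9]
drop    []
-  — needs 2 operands, stack has 0 → underflow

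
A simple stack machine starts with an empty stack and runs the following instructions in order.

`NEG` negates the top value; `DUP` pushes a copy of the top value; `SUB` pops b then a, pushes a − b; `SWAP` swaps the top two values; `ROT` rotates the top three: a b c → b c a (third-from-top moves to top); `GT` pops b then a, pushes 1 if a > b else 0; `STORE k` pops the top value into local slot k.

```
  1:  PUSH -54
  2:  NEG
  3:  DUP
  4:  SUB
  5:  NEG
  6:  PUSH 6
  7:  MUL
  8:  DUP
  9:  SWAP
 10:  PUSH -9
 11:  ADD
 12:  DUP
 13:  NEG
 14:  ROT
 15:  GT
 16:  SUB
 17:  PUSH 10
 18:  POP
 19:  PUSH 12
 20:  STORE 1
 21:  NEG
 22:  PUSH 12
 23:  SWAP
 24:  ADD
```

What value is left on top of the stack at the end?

PUSH -54 -> -54
NEG      -> 54
DUP      -> 54 54
SUB      -> 0
NEG      -> 0
PUSH 6   -> 0 6
MUL      -> 0
DUP      -> 0 0
SWAP     -> 0 0
PUSH -9  -> 0 0 -9
ADD      -> 0 -9
DUP      -> 0 -9 -9
NEG      -> 0 -9 9
ROT      -> -9 9 0
GT       -> -9 1
SUB      -> -10
PUSH 10  -> -10 10
POP      -> -10
PUSH 12  -> -10 12
STORE 1  -> -10
NEG      -> 10
PUSH 12  -> 10 12
SWAP     -> 12 10
ADD      -> 22

22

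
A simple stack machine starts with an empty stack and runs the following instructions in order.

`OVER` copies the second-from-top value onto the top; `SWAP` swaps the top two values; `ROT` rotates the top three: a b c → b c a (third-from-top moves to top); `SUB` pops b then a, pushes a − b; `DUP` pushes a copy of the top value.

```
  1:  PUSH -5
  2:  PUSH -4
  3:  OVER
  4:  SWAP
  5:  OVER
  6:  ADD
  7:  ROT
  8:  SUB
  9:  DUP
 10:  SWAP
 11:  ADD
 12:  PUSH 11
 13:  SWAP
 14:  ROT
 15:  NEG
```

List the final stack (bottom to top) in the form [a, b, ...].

[11, -8, 5]

PUSH -5  -5
PUSH -4  -5 -4
OVER     -5 -4 -5
SWAP     -5 -5 -4
OVER     -5 -5 -4 -5
ADD      -5 -5 -9
ROT      -5 -9 -5
SUB      -5 -4
DUP      -5 -4 -4
SWAP     -5 -4 -4
ADD      -5 -8
PUSH 11  -5 -8 11
SWAP     -5 11 -8
ROT      11 -8 -5
NEG      11 -8 5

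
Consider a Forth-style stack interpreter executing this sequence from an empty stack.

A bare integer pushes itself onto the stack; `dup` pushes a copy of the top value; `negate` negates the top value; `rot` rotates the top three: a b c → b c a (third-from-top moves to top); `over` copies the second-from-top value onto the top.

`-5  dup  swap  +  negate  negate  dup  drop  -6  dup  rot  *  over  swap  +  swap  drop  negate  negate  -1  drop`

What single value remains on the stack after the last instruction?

54

-5     : [-5]
dup    : [-5, -5]
swap   : [-5, -5]
+      : [-10]
negate : [10]
negate : [-10]
dup    : [-10, -10]
drop   : [-10]
-6     : [-10, -6]
dup    : [-10, -6, -6]
rot    : [-6, -6, -10]
*      : [-6, 60]
over   : [-6, 60, -6]
swap   : [-6, -6, 60]
+      : [-6, 54]
swap   : [54, -6]
drop   : [54]
negate : [-54]
negate : [54]
-1     : [54, -1]
drop   : [54]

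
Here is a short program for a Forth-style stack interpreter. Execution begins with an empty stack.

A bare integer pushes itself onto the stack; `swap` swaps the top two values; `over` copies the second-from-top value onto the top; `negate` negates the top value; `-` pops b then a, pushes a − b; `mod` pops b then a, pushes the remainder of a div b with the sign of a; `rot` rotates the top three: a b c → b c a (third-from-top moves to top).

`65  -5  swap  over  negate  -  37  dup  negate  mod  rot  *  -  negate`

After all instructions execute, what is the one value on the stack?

-60

65     : [65]
-5     : [65, -5]
swap   : [-5, 65]
over   : [-5, 65, -5]
negate : [-5, 65, 5]
-      : [-5, 60]
37     : [-5, 60, 37]
dup    : [-5, 60, 37, 37]
negate : [-5, 60, 37, -37]
mod    : [-5, 60, 0]
rot    : [60, 0, -5]
*      : [60, 0]
-      : [60]
negate : [-60]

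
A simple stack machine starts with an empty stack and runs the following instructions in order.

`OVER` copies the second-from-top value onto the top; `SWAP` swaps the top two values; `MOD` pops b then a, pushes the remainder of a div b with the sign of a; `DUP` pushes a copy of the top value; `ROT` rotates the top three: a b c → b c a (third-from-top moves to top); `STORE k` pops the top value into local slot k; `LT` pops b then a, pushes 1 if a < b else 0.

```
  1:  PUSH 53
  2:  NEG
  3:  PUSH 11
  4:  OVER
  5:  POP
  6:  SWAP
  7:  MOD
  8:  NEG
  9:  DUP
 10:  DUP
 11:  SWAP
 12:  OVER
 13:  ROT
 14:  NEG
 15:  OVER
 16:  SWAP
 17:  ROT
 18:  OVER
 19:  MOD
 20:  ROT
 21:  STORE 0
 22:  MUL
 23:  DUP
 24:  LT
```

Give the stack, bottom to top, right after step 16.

[-11, -11, -11, -11, 11]

PUSH 53 -> [53]
NEG     -> [-53]
PUSH 11 -> [-53, 11]
OVER    -> [-53, 11, -53]
POP     -> [-53, 11]
SWAP    -> [11, -53]
MOD     -> [11]
NEG     -> [-11]
DUP     -> [-11, -11]
DUP     -> [-11, -11, -11]
SWAP    -> [-11, -11, -11]
OVER    -> [-11, -11, -11, -11]
ROT     -> [-11, -11, -11, -11]
NEG     -> [-11, -11, -11, 11]
OVER    -> [-11, -11, -11, 11, -11]
SWAP    -> [-11, -11, -11, -11, 11]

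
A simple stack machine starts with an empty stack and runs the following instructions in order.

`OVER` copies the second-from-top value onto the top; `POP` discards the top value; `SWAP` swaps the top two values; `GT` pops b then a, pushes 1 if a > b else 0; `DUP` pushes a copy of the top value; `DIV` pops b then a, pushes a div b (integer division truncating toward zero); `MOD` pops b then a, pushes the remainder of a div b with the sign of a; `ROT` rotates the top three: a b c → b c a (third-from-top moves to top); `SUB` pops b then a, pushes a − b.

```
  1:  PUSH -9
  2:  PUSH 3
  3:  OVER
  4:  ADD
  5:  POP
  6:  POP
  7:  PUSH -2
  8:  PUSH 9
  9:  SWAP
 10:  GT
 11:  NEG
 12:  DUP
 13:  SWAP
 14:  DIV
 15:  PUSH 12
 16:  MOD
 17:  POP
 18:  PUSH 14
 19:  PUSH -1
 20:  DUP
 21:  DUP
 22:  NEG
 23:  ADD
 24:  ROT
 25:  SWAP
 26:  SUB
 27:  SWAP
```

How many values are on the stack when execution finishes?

2

PUSH -9 → [-9]
PUSH 3  → [-9, 3]
OVER    → [-9, 3, -9]
ADD     → [-9, -6]
POP     → [-9]
POP     → []
PUSH -2 → [-2]
PUSH 9  → [-2, 9]
SWAP    → [9, -2]
GT      → [1]
NEG     → [-1]
DUP     → [-1, -1]
SWAP    → [-1, -1]
DIV     → [1]
PUSH 12 → [1, 12]
MOD     → [1]
POP     → []
PUSH 14 → [14]
PUSH -1 → [14, -1]
DUP     → [14, -1, -1]
DUP     → [14, -1, -1, -1]
NEG     → [14, -1, -1, 1]
ADD     → [14, -1, 0]
ROT     → [-1, 0, 14]
SWAP    → [-1, 14, 0]
SUB     → [-1, 14]
SWAP    → [14, -1]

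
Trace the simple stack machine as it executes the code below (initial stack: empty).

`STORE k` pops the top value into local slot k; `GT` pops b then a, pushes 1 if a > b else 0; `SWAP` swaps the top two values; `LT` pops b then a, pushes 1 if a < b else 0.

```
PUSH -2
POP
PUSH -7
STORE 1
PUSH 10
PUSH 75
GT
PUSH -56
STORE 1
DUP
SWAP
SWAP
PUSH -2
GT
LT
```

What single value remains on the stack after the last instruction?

PUSH -2   [-2]
POP       []
PUSH -7   [-7]
STORE 1   []
PUSH 10   [10]
PUSH 75   [10, 75]
GT        [0]
PUSH -56  [0, -56]
STORE 1   [0]
DUP       [0, 0]
SWAP      [0, 0]
SWAP      [0, 0]
PUSH -2   [0, 0, -2]
GT        [0, 1]
LT        [1]

1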